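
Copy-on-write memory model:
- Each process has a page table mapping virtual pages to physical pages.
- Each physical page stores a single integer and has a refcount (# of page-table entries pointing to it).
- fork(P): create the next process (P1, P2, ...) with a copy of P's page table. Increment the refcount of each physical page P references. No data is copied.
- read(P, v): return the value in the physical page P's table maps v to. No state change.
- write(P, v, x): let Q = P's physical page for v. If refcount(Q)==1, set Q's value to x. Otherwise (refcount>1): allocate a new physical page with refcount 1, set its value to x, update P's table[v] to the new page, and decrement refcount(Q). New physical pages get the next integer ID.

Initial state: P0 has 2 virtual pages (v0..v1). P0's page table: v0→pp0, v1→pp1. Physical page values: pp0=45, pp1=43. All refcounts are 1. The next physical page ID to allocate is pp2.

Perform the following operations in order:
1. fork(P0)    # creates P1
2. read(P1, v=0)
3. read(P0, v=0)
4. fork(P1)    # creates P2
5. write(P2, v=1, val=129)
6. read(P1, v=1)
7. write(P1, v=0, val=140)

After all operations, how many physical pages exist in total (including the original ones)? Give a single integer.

Op 1: fork(P0) -> P1. 2 ppages; refcounts: pp0:2 pp1:2
Op 2: read(P1, v0) -> 45. No state change.
Op 3: read(P0, v0) -> 45. No state change.
Op 4: fork(P1) -> P2. 2 ppages; refcounts: pp0:3 pp1:3
Op 5: write(P2, v1, 129). refcount(pp1)=3>1 -> COPY to pp2. 3 ppages; refcounts: pp0:3 pp1:2 pp2:1
Op 6: read(P1, v1) -> 43. No state change.
Op 7: write(P1, v0, 140). refcount(pp0)=3>1 -> COPY to pp3. 4 ppages; refcounts: pp0:2 pp1:2 pp2:1 pp3:1

Answer: 4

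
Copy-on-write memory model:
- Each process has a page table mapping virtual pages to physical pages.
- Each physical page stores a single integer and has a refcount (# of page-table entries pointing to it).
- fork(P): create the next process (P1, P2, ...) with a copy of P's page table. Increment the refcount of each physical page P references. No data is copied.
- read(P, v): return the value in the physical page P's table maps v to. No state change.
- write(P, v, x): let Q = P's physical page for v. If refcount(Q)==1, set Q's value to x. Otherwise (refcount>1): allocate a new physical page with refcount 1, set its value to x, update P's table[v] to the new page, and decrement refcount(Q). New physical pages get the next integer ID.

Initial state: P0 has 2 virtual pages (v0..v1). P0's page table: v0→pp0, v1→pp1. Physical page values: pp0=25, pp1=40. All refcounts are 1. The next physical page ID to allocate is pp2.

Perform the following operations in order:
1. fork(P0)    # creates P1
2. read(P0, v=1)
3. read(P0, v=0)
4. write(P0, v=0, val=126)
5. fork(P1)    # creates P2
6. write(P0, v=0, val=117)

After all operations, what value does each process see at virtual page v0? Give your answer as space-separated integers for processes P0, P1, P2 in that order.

Answer: 117 25 25

Derivation:
Op 1: fork(P0) -> P1. 2 ppages; refcounts: pp0:2 pp1:2
Op 2: read(P0, v1) -> 40. No state change.
Op 3: read(P0, v0) -> 25. No state change.
Op 4: write(P0, v0, 126). refcount(pp0)=2>1 -> COPY to pp2. 3 ppages; refcounts: pp0:1 pp1:2 pp2:1
Op 5: fork(P1) -> P2. 3 ppages; refcounts: pp0:2 pp1:3 pp2:1
Op 6: write(P0, v0, 117). refcount(pp2)=1 -> write in place. 3 ppages; refcounts: pp0:2 pp1:3 pp2:1
P0: v0 -> pp2 = 117
P1: v0 -> pp0 = 25
P2: v0 -> pp0 = 25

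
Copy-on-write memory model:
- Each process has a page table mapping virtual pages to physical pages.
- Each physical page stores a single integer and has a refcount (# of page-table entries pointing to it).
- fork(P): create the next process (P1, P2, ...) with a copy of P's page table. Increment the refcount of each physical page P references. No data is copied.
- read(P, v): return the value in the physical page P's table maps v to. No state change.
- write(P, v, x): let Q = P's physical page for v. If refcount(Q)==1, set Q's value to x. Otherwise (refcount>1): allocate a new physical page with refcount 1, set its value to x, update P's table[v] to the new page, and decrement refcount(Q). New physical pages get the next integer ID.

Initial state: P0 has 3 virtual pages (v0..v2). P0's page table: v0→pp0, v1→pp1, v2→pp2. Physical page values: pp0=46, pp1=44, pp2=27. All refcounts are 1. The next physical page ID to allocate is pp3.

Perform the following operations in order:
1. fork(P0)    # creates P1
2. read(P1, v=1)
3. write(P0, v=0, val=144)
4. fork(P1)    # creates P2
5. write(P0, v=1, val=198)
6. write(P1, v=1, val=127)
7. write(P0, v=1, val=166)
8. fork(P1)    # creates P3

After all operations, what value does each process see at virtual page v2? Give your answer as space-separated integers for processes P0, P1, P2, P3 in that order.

Op 1: fork(P0) -> P1. 3 ppages; refcounts: pp0:2 pp1:2 pp2:2
Op 2: read(P1, v1) -> 44. No state change.
Op 3: write(P0, v0, 144). refcount(pp0)=2>1 -> COPY to pp3. 4 ppages; refcounts: pp0:1 pp1:2 pp2:2 pp3:1
Op 4: fork(P1) -> P2. 4 ppages; refcounts: pp0:2 pp1:3 pp2:3 pp3:1
Op 5: write(P0, v1, 198). refcount(pp1)=3>1 -> COPY to pp4. 5 ppages; refcounts: pp0:2 pp1:2 pp2:3 pp3:1 pp4:1
Op 6: write(P1, v1, 127). refcount(pp1)=2>1 -> COPY to pp5. 6 ppages; refcounts: pp0:2 pp1:1 pp2:3 pp3:1 pp4:1 pp5:1
Op 7: write(P0, v1, 166). refcount(pp4)=1 -> write in place. 6 ppages; refcounts: pp0:2 pp1:1 pp2:3 pp3:1 pp4:1 pp5:1
Op 8: fork(P1) -> P3. 6 ppages; refcounts: pp0:3 pp1:1 pp2:4 pp3:1 pp4:1 pp5:2
P0: v2 -> pp2 = 27
P1: v2 -> pp2 = 27
P2: v2 -> pp2 = 27
P3: v2 -> pp2 = 27

Answer: 27 27 27 27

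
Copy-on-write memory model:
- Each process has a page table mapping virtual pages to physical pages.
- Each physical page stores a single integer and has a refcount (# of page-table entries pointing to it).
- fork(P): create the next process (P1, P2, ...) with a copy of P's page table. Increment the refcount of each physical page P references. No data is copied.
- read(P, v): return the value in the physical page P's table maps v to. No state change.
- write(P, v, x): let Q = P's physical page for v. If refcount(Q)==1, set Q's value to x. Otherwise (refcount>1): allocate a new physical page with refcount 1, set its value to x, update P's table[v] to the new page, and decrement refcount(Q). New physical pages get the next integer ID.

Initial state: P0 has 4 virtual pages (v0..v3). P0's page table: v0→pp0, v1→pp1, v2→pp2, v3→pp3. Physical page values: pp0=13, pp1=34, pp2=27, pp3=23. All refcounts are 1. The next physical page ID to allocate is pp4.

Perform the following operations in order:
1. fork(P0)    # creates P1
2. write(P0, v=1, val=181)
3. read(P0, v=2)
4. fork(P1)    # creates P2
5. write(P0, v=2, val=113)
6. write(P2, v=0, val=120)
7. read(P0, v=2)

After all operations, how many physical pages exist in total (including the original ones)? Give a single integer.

Op 1: fork(P0) -> P1. 4 ppages; refcounts: pp0:2 pp1:2 pp2:2 pp3:2
Op 2: write(P0, v1, 181). refcount(pp1)=2>1 -> COPY to pp4. 5 ppages; refcounts: pp0:2 pp1:1 pp2:2 pp3:2 pp4:1
Op 3: read(P0, v2) -> 27. No state change.
Op 4: fork(P1) -> P2. 5 ppages; refcounts: pp0:3 pp1:2 pp2:3 pp3:3 pp4:1
Op 5: write(P0, v2, 113). refcount(pp2)=3>1 -> COPY to pp5. 6 ppages; refcounts: pp0:3 pp1:2 pp2:2 pp3:3 pp4:1 pp5:1
Op 6: write(P2, v0, 120). refcount(pp0)=3>1 -> COPY to pp6. 7 ppages; refcounts: pp0:2 pp1:2 pp2:2 pp3:3 pp4:1 pp5:1 pp6:1
Op 7: read(P0, v2) -> 113. No state change.

Answer: 7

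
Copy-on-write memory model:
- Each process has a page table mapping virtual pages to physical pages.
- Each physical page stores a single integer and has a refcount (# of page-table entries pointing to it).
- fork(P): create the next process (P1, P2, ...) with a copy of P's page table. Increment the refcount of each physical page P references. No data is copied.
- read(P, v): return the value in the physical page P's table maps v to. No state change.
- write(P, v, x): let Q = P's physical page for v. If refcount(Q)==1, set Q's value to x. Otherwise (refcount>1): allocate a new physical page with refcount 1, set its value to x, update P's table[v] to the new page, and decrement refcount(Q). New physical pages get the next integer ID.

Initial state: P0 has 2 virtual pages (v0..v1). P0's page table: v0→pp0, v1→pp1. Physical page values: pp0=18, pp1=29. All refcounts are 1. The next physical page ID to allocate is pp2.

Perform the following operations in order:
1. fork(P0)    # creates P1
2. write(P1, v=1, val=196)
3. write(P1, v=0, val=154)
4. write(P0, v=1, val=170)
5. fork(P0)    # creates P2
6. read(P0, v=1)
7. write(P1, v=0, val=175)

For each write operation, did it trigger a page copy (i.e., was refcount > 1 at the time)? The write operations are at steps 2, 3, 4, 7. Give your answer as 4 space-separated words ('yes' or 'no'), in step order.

Op 1: fork(P0) -> P1. 2 ppages; refcounts: pp0:2 pp1:2
Op 2: write(P1, v1, 196). refcount(pp1)=2>1 -> COPY to pp2. 3 ppages; refcounts: pp0:2 pp1:1 pp2:1
Op 3: write(P1, v0, 154). refcount(pp0)=2>1 -> COPY to pp3. 4 ppages; refcounts: pp0:1 pp1:1 pp2:1 pp3:1
Op 4: write(P0, v1, 170). refcount(pp1)=1 -> write in place. 4 ppages; refcounts: pp0:1 pp1:1 pp2:1 pp3:1
Op 5: fork(P0) -> P2. 4 ppages; refcounts: pp0:2 pp1:2 pp2:1 pp3:1
Op 6: read(P0, v1) -> 170. No state change.
Op 7: write(P1, v0, 175). refcount(pp3)=1 -> write in place. 4 ppages; refcounts: pp0:2 pp1:2 pp2:1 pp3:1

yes yes no no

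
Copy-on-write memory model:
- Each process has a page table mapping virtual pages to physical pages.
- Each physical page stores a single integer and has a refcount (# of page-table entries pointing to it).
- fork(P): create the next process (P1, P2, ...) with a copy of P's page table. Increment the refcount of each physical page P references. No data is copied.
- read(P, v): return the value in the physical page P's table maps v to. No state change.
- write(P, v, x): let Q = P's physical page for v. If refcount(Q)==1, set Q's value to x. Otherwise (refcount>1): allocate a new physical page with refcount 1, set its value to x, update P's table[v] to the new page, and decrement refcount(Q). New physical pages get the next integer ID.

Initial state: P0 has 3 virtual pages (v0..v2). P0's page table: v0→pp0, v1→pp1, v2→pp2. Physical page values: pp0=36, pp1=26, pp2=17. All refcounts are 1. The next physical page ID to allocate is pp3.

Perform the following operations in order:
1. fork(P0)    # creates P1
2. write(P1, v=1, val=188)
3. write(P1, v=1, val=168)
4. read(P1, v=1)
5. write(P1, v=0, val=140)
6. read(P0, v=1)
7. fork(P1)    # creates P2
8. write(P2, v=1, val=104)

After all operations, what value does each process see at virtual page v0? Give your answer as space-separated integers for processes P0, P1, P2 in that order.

Answer: 36 140 140

Derivation:
Op 1: fork(P0) -> P1. 3 ppages; refcounts: pp0:2 pp1:2 pp2:2
Op 2: write(P1, v1, 188). refcount(pp1)=2>1 -> COPY to pp3. 4 ppages; refcounts: pp0:2 pp1:1 pp2:2 pp3:1
Op 3: write(P1, v1, 168). refcount(pp3)=1 -> write in place. 4 ppages; refcounts: pp0:2 pp1:1 pp2:2 pp3:1
Op 4: read(P1, v1) -> 168. No state change.
Op 5: write(P1, v0, 140). refcount(pp0)=2>1 -> COPY to pp4. 5 ppages; refcounts: pp0:1 pp1:1 pp2:2 pp3:1 pp4:1
Op 6: read(P0, v1) -> 26. No state change.
Op 7: fork(P1) -> P2. 5 ppages; refcounts: pp0:1 pp1:1 pp2:3 pp3:2 pp4:2
Op 8: write(P2, v1, 104). refcount(pp3)=2>1 -> COPY to pp5. 6 ppages; refcounts: pp0:1 pp1:1 pp2:3 pp3:1 pp4:2 pp5:1
P0: v0 -> pp0 = 36
P1: v0 -> pp4 = 140
P2: v0 -> pp4 = 140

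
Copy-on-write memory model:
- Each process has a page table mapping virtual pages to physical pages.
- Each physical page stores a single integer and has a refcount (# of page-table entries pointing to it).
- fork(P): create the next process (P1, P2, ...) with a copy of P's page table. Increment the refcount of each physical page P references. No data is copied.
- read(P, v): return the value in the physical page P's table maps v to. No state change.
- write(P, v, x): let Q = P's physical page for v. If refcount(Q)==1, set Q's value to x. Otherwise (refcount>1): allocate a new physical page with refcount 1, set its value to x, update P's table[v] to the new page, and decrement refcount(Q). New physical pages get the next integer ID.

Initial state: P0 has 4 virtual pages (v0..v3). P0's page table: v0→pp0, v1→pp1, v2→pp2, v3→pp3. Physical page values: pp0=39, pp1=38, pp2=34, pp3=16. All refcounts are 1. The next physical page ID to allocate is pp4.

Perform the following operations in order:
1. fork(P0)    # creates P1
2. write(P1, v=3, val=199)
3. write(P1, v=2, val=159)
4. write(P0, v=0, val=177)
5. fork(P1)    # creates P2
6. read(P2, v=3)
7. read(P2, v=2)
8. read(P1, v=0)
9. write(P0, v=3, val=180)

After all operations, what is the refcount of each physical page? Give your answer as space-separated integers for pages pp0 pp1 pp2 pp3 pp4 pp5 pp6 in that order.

Op 1: fork(P0) -> P1. 4 ppages; refcounts: pp0:2 pp1:2 pp2:2 pp3:2
Op 2: write(P1, v3, 199). refcount(pp3)=2>1 -> COPY to pp4. 5 ppages; refcounts: pp0:2 pp1:2 pp2:2 pp3:1 pp4:1
Op 3: write(P1, v2, 159). refcount(pp2)=2>1 -> COPY to pp5. 6 ppages; refcounts: pp0:2 pp1:2 pp2:1 pp3:1 pp4:1 pp5:1
Op 4: write(P0, v0, 177). refcount(pp0)=2>1 -> COPY to pp6. 7 ppages; refcounts: pp0:1 pp1:2 pp2:1 pp3:1 pp4:1 pp5:1 pp6:1
Op 5: fork(P1) -> P2. 7 ppages; refcounts: pp0:2 pp1:3 pp2:1 pp3:1 pp4:2 pp5:2 pp6:1
Op 6: read(P2, v3) -> 199. No state change.
Op 7: read(P2, v2) -> 159. No state change.
Op 8: read(P1, v0) -> 39. No state change.
Op 9: write(P0, v3, 180). refcount(pp3)=1 -> write in place. 7 ppages; refcounts: pp0:2 pp1:3 pp2:1 pp3:1 pp4:2 pp5:2 pp6:1

Answer: 2 3 1 1 2 2 1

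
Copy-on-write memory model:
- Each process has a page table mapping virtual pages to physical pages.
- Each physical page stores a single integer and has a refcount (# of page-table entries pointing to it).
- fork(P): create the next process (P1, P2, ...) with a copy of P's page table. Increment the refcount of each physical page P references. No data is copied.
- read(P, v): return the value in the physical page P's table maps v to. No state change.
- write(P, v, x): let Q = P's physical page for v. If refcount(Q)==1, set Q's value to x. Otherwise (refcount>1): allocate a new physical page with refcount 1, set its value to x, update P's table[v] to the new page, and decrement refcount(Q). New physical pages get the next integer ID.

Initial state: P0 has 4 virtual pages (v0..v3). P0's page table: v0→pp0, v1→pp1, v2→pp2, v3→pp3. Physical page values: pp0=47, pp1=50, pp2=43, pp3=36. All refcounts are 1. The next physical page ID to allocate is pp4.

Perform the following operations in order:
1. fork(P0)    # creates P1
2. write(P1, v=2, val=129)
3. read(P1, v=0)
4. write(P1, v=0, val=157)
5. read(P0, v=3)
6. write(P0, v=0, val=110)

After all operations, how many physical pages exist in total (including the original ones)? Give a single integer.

Answer: 6

Derivation:
Op 1: fork(P0) -> P1. 4 ppages; refcounts: pp0:2 pp1:2 pp2:2 pp3:2
Op 2: write(P1, v2, 129). refcount(pp2)=2>1 -> COPY to pp4. 5 ppages; refcounts: pp0:2 pp1:2 pp2:1 pp3:2 pp4:1
Op 3: read(P1, v0) -> 47. No state change.
Op 4: write(P1, v0, 157). refcount(pp0)=2>1 -> COPY to pp5. 6 ppages; refcounts: pp0:1 pp1:2 pp2:1 pp3:2 pp4:1 pp5:1
Op 5: read(P0, v3) -> 36. No state change.
Op 6: write(P0, v0, 110). refcount(pp0)=1 -> write in place. 6 ppages; refcounts: pp0:1 pp1:2 pp2:1 pp3:2 pp4:1 pp5:1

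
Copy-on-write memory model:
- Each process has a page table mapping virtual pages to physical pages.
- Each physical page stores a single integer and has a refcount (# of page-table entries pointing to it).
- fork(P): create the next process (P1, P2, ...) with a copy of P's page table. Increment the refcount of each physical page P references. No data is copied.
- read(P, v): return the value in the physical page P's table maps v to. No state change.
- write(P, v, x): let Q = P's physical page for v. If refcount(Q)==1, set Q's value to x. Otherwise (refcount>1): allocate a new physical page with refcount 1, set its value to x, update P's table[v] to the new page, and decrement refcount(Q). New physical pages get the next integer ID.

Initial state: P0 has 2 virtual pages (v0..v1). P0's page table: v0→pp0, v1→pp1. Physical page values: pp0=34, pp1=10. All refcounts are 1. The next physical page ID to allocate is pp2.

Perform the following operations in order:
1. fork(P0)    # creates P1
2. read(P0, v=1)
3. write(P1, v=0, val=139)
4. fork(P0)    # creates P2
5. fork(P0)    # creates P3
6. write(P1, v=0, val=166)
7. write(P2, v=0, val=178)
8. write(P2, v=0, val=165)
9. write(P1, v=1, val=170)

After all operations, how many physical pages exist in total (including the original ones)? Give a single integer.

Answer: 5

Derivation:
Op 1: fork(P0) -> P1. 2 ppages; refcounts: pp0:2 pp1:2
Op 2: read(P0, v1) -> 10. No state change.
Op 3: write(P1, v0, 139). refcount(pp0)=2>1 -> COPY to pp2. 3 ppages; refcounts: pp0:1 pp1:2 pp2:1
Op 4: fork(P0) -> P2. 3 ppages; refcounts: pp0:2 pp1:3 pp2:1
Op 5: fork(P0) -> P3. 3 ppages; refcounts: pp0:3 pp1:4 pp2:1
Op 6: write(P1, v0, 166). refcount(pp2)=1 -> write in place. 3 ppages; refcounts: pp0:3 pp1:4 pp2:1
Op 7: write(P2, v0, 178). refcount(pp0)=3>1 -> COPY to pp3. 4 ppages; refcounts: pp0:2 pp1:4 pp2:1 pp3:1
Op 8: write(P2, v0, 165). refcount(pp3)=1 -> write in place. 4 ppages; refcounts: pp0:2 pp1:4 pp2:1 pp3:1
Op 9: write(P1, v1, 170). refcount(pp1)=4>1 -> COPY to pp4. 5 ppages; refcounts: pp0:2 pp1:3 pp2:1 pp3:1 pp4:1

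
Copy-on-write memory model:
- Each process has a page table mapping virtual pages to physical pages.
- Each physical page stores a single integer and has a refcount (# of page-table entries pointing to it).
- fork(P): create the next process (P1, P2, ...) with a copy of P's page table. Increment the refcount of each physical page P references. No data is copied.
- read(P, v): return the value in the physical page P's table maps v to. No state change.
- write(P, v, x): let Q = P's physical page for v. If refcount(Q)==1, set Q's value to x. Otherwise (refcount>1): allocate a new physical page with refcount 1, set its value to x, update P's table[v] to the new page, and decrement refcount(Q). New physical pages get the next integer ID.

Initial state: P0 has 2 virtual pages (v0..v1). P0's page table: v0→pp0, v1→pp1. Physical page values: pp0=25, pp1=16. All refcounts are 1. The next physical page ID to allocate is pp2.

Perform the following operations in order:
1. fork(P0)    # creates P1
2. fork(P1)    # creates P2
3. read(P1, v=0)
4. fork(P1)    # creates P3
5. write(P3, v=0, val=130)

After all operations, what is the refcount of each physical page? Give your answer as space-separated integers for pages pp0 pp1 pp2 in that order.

Answer: 3 4 1

Derivation:
Op 1: fork(P0) -> P1. 2 ppages; refcounts: pp0:2 pp1:2
Op 2: fork(P1) -> P2. 2 ppages; refcounts: pp0:3 pp1:3
Op 3: read(P1, v0) -> 25. No state change.
Op 4: fork(P1) -> P3. 2 ppages; refcounts: pp0:4 pp1:4
Op 5: write(P3, v0, 130). refcount(pp0)=4>1 -> COPY to pp2. 3 ppages; refcounts: pp0:3 pp1:4 pp2:1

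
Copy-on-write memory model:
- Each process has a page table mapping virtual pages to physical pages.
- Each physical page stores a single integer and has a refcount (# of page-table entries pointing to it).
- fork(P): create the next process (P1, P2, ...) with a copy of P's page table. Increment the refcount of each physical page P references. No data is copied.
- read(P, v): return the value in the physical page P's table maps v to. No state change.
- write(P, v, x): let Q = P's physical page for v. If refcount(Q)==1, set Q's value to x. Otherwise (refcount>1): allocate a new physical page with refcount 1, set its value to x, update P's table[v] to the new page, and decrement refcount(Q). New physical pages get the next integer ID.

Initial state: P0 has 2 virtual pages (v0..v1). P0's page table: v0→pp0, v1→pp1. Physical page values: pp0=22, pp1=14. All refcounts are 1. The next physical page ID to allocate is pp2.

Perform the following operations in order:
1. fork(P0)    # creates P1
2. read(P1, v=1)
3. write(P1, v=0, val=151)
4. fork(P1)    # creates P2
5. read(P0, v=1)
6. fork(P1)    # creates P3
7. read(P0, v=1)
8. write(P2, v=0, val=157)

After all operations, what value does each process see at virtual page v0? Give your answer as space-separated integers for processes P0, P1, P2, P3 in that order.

Op 1: fork(P0) -> P1. 2 ppages; refcounts: pp0:2 pp1:2
Op 2: read(P1, v1) -> 14. No state change.
Op 3: write(P1, v0, 151). refcount(pp0)=2>1 -> COPY to pp2. 3 ppages; refcounts: pp0:1 pp1:2 pp2:1
Op 4: fork(P1) -> P2. 3 ppages; refcounts: pp0:1 pp1:3 pp2:2
Op 5: read(P0, v1) -> 14. No state change.
Op 6: fork(P1) -> P3. 3 ppages; refcounts: pp0:1 pp1:4 pp2:3
Op 7: read(P0, v1) -> 14. No state change.
Op 8: write(P2, v0, 157). refcount(pp2)=3>1 -> COPY to pp3. 4 ppages; refcounts: pp0:1 pp1:4 pp2:2 pp3:1
P0: v0 -> pp0 = 22
P1: v0 -> pp2 = 151
P2: v0 -> pp3 = 157
P3: v0 -> pp2 = 151

Answer: 22 151 157 151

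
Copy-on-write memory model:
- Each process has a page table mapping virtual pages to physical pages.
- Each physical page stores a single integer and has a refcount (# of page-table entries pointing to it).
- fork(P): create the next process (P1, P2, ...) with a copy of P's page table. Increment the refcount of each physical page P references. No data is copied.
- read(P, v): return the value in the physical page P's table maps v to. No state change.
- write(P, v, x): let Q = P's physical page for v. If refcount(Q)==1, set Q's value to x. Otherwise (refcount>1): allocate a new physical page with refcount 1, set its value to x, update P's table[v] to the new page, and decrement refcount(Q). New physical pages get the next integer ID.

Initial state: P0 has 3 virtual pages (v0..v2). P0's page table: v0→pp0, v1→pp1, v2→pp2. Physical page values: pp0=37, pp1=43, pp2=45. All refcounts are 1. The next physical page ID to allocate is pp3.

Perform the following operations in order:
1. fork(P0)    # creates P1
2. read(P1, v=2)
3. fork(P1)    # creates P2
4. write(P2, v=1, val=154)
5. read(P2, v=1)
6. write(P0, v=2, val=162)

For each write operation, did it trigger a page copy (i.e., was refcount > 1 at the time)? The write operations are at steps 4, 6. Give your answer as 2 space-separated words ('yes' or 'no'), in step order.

Op 1: fork(P0) -> P1. 3 ppages; refcounts: pp0:2 pp1:2 pp2:2
Op 2: read(P1, v2) -> 45. No state change.
Op 3: fork(P1) -> P2. 3 ppages; refcounts: pp0:3 pp1:3 pp2:3
Op 4: write(P2, v1, 154). refcount(pp1)=3>1 -> COPY to pp3. 4 ppages; refcounts: pp0:3 pp1:2 pp2:3 pp3:1
Op 5: read(P2, v1) -> 154. No state change.
Op 6: write(P0, v2, 162). refcount(pp2)=3>1 -> COPY to pp4. 5 ppages; refcounts: pp0:3 pp1:2 pp2:2 pp3:1 pp4:1

yes yes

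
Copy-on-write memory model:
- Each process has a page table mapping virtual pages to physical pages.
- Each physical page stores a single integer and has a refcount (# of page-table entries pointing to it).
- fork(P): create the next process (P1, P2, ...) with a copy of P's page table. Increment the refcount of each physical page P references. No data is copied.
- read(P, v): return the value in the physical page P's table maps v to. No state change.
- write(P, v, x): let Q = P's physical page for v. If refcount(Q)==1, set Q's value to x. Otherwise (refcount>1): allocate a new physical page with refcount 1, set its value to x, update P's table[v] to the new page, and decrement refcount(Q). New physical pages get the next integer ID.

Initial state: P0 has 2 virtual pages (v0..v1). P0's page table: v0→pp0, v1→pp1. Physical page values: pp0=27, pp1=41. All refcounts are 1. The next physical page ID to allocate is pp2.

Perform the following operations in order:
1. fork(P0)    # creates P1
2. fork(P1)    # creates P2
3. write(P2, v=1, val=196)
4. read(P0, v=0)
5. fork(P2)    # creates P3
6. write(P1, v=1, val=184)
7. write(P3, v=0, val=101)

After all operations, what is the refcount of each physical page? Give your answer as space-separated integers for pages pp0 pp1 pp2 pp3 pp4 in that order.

Op 1: fork(P0) -> P1. 2 ppages; refcounts: pp0:2 pp1:2
Op 2: fork(P1) -> P2. 2 ppages; refcounts: pp0:3 pp1:3
Op 3: write(P2, v1, 196). refcount(pp1)=3>1 -> COPY to pp2. 3 ppages; refcounts: pp0:3 pp1:2 pp2:1
Op 4: read(P0, v0) -> 27. No state change.
Op 5: fork(P2) -> P3. 3 ppages; refcounts: pp0:4 pp1:2 pp2:2
Op 6: write(P1, v1, 184). refcount(pp1)=2>1 -> COPY to pp3. 4 ppages; refcounts: pp0:4 pp1:1 pp2:2 pp3:1
Op 7: write(P3, v0, 101). refcount(pp0)=4>1 -> COPY to pp4. 5 ppages; refcounts: pp0:3 pp1:1 pp2:2 pp3:1 pp4:1

Answer: 3 1 2 1 1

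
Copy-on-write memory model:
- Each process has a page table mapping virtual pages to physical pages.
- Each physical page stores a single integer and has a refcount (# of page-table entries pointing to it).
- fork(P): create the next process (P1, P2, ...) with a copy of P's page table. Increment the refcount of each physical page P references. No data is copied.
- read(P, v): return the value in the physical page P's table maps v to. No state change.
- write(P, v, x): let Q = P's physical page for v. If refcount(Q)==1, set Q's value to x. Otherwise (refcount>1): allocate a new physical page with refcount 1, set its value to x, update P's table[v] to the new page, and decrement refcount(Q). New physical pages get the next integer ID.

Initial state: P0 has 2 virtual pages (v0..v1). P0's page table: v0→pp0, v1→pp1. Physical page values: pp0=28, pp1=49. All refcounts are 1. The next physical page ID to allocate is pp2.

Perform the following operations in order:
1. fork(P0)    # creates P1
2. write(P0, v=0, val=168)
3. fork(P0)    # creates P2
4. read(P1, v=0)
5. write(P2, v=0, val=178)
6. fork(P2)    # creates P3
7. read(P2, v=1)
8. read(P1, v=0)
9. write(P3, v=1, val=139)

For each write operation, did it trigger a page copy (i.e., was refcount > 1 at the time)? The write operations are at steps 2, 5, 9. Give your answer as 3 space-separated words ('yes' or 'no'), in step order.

Op 1: fork(P0) -> P1. 2 ppages; refcounts: pp0:2 pp1:2
Op 2: write(P0, v0, 168). refcount(pp0)=2>1 -> COPY to pp2. 3 ppages; refcounts: pp0:1 pp1:2 pp2:1
Op 3: fork(P0) -> P2. 3 ppages; refcounts: pp0:1 pp1:3 pp2:2
Op 4: read(P1, v0) -> 28. No state change.
Op 5: write(P2, v0, 178). refcount(pp2)=2>1 -> COPY to pp3. 4 ppages; refcounts: pp0:1 pp1:3 pp2:1 pp3:1
Op 6: fork(P2) -> P3. 4 ppages; refcounts: pp0:1 pp1:4 pp2:1 pp3:2
Op 7: read(P2, v1) -> 49. No state change.
Op 8: read(P1, v0) -> 28. No state change.
Op 9: write(P3, v1, 139). refcount(pp1)=4>1 -> COPY to pp4. 5 ppages; refcounts: pp0:1 pp1:3 pp2:1 pp3:2 pp4:1

yes yes yes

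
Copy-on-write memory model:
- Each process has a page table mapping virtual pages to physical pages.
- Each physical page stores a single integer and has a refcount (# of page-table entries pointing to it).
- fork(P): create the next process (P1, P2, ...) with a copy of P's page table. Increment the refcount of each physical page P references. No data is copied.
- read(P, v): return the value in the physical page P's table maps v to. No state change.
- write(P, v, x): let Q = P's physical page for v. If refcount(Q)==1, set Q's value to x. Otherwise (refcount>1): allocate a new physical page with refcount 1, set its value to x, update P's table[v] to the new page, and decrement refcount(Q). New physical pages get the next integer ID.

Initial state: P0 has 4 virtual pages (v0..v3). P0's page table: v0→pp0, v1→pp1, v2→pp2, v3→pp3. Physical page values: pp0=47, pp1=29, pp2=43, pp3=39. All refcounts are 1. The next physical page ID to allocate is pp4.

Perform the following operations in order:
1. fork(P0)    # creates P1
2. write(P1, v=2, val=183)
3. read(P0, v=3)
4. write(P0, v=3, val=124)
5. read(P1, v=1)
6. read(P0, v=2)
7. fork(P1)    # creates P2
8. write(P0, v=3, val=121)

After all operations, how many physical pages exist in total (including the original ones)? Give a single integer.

Op 1: fork(P0) -> P1. 4 ppages; refcounts: pp0:2 pp1:2 pp2:2 pp3:2
Op 2: write(P1, v2, 183). refcount(pp2)=2>1 -> COPY to pp4. 5 ppages; refcounts: pp0:2 pp1:2 pp2:1 pp3:2 pp4:1
Op 3: read(P0, v3) -> 39. No state change.
Op 4: write(P0, v3, 124). refcount(pp3)=2>1 -> COPY to pp5. 6 ppages; refcounts: pp0:2 pp1:2 pp2:1 pp3:1 pp4:1 pp5:1
Op 5: read(P1, v1) -> 29. No state change.
Op 6: read(P0, v2) -> 43. No state change.
Op 7: fork(P1) -> P2. 6 ppages; refcounts: pp0:3 pp1:3 pp2:1 pp3:2 pp4:2 pp5:1
Op 8: write(P0, v3, 121). refcount(pp5)=1 -> write in place. 6 ppages; refcounts: pp0:3 pp1:3 pp2:1 pp3:2 pp4:2 pp5:1

Answer: 6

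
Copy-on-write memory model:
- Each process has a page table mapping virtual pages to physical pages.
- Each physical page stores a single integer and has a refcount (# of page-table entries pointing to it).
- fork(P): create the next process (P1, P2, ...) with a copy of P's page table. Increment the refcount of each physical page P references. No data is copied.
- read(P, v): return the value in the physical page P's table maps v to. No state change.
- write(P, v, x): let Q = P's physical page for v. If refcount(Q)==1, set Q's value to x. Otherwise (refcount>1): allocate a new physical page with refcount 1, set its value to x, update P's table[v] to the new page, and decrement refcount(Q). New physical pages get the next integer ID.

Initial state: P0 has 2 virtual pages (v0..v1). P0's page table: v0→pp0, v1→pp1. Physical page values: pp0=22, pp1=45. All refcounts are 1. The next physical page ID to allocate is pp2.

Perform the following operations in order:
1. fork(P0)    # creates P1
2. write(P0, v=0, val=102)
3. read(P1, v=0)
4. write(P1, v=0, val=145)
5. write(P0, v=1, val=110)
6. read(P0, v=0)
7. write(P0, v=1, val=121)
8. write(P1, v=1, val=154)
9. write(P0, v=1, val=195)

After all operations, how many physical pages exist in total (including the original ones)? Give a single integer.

Answer: 4

Derivation:
Op 1: fork(P0) -> P1. 2 ppages; refcounts: pp0:2 pp1:2
Op 2: write(P0, v0, 102). refcount(pp0)=2>1 -> COPY to pp2. 3 ppages; refcounts: pp0:1 pp1:2 pp2:1
Op 3: read(P1, v0) -> 22. No state change.
Op 4: write(P1, v0, 145). refcount(pp0)=1 -> write in place. 3 ppages; refcounts: pp0:1 pp1:2 pp2:1
Op 5: write(P0, v1, 110). refcount(pp1)=2>1 -> COPY to pp3. 4 ppages; refcounts: pp0:1 pp1:1 pp2:1 pp3:1
Op 6: read(P0, v0) -> 102. No state change.
Op 7: write(P0, v1, 121). refcount(pp3)=1 -> write in place. 4 ppages; refcounts: pp0:1 pp1:1 pp2:1 pp3:1
Op 8: write(P1, v1, 154). refcount(pp1)=1 -> write in place. 4 ppages; refcounts: pp0:1 pp1:1 pp2:1 pp3:1
Op 9: write(P0, v1, 195). refcount(pp3)=1 -> write in place. 4 ppages; refcounts: pp0:1 pp1:1 pp2:1 pp3:1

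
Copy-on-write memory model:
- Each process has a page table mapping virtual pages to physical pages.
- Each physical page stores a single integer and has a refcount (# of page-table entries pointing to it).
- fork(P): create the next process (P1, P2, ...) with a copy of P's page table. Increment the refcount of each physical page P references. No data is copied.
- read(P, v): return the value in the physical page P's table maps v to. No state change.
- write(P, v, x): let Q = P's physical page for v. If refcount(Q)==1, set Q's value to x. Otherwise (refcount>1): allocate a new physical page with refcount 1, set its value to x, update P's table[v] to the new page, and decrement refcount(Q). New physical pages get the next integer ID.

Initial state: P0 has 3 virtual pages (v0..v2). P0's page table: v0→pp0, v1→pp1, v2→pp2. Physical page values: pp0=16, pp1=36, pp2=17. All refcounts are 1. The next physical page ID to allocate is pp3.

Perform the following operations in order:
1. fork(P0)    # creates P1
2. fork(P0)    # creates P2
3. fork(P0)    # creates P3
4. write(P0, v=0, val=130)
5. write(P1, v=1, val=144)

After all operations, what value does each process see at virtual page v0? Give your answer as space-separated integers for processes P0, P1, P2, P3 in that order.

Op 1: fork(P0) -> P1. 3 ppages; refcounts: pp0:2 pp1:2 pp2:2
Op 2: fork(P0) -> P2. 3 ppages; refcounts: pp0:3 pp1:3 pp2:3
Op 3: fork(P0) -> P3. 3 ppages; refcounts: pp0:4 pp1:4 pp2:4
Op 4: write(P0, v0, 130). refcount(pp0)=4>1 -> COPY to pp3. 4 ppages; refcounts: pp0:3 pp1:4 pp2:4 pp3:1
Op 5: write(P1, v1, 144). refcount(pp1)=4>1 -> COPY to pp4. 5 ppages; refcounts: pp0:3 pp1:3 pp2:4 pp3:1 pp4:1
P0: v0 -> pp3 = 130
P1: v0 -> pp0 = 16
P2: v0 -> pp0 = 16
P3: v0 -> pp0 = 16

Answer: 130 16 16 16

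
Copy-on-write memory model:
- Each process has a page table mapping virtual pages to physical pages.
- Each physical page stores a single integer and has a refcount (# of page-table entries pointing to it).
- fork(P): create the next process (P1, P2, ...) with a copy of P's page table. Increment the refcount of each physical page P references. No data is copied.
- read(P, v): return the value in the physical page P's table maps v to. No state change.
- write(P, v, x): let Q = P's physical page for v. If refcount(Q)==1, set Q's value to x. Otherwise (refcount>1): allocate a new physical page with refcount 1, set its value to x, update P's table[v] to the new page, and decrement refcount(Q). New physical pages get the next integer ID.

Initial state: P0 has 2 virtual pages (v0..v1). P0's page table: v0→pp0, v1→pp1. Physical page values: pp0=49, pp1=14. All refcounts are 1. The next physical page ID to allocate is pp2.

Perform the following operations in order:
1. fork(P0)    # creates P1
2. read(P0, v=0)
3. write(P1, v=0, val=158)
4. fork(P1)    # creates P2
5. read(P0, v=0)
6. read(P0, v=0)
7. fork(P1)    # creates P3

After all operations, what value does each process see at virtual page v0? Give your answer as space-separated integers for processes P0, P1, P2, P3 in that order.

Op 1: fork(P0) -> P1. 2 ppages; refcounts: pp0:2 pp1:2
Op 2: read(P0, v0) -> 49. No state change.
Op 3: write(P1, v0, 158). refcount(pp0)=2>1 -> COPY to pp2. 3 ppages; refcounts: pp0:1 pp1:2 pp2:1
Op 4: fork(P1) -> P2. 3 ppages; refcounts: pp0:1 pp1:3 pp2:2
Op 5: read(P0, v0) -> 49. No state change.
Op 6: read(P0, v0) -> 49. No state change.
Op 7: fork(P1) -> P3. 3 ppages; refcounts: pp0:1 pp1:4 pp2:3
P0: v0 -> pp0 = 49
P1: v0 -> pp2 = 158
P2: v0 -> pp2 = 158
P3: v0 -> pp2 = 158

Answer: 49 158 158 158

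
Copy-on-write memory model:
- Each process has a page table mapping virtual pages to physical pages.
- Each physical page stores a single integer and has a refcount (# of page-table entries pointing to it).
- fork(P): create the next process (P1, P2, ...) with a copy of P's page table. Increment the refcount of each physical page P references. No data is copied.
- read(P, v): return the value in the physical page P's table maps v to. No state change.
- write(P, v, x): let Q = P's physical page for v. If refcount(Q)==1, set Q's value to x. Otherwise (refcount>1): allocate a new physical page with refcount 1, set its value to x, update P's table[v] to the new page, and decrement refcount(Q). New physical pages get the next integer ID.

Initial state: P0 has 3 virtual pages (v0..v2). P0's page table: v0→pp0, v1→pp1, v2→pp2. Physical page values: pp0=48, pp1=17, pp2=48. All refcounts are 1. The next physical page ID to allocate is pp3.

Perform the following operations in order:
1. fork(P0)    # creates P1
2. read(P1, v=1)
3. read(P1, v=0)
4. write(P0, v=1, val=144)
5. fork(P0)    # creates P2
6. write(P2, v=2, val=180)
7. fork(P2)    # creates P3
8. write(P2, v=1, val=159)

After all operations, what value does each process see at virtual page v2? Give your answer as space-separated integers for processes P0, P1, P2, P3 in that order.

Op 1: fork(P0) -> P1. 3 ppages; refcounts: pp0:2 pp1:2 pp2:2
Op 2: read(P1, v1) -> 17. No state change.
Op 3: read(P1, v0) -> 48. No state change.
Op 4: write(P0, v1, 144). refcount(pp1)=2>1 -> COPY to pp3. 4 ppages; refcounts: pp0:2 pp1:1 pp2:2 pp3:1
Op 5: fork(P0) -> P2. 4 ppages; refcounts: pp0:3 pp1:1 pp2:3 pp3:2
Op 6: write(P2, v2, 180). refcount(pp2)=3>1 -> COPY to pp4. 5 ppages; refcounts: pp0:3 pp1:1 pp2:2 pp3:2 pp4:1
Op 7: fork(P2) -> P3. 5 ppages; refcounts: pp0:4 pp1:1 pp2:2 pp3:3 pp4:2
Op 8: write(P2, v1, 159). refcount(pp3)=3>1 -> COPY to pp5. 6 ppages; refcounts: pp0:4 pp1:1 pp2:2 pp3:2 pp4:2 pp5:1
P0: v2 -> pp2 = 48
P1: v2 -> pp2 = 48
P2: v2 -> pp4 = 180
P3: v2 -> pp4 = 180

Answer: 48 48 180 180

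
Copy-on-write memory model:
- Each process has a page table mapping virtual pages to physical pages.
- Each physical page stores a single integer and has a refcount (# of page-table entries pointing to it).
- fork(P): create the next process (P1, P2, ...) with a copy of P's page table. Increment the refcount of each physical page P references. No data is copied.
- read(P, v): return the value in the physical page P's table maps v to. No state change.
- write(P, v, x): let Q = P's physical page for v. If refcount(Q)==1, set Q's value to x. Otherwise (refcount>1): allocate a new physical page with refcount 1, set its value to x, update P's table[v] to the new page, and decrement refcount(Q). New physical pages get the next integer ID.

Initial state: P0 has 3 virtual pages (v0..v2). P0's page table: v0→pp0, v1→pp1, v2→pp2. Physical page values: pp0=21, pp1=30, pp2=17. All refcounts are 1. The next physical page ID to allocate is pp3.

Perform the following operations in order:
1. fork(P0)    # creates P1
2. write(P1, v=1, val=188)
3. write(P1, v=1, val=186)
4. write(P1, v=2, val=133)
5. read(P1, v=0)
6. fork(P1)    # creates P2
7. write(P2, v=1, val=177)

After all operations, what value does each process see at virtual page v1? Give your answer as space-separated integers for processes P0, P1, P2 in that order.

Op 1: fork(P0) -> P1. 3 ppages; refcounts: pp0:2 pp1:2 pp2:2
Op 2: write(P1, v1, 188). refcount(pp1)=2>1 -> COPY to pp3. 4 ppages; refcounts: pp0:2 pp1:1 pp2:2 pp3:1
Op 3: write(P1, v1, 186). refcount(pp3)=1 -> write in place. 4 ppages; refcounts: pp0:2 pp1:1 pp2:2 pp3:1
Op 4: write(P1, v2, 133). refcount(pp2)=2>1 -> COPY to pp4. 5 ppages; refcounts: pp0:2 pp1:1 pp2:1 pp3:1 pp4:1
Op 5: read(P1, v0) -> 21. No state change.
Op 6: fork(P1) -> P2. 5 ppages; refcounts: pp0:3 pp1:1 pp2:1 pp3:2 pp4:2
Op 7: write(P2, v1, 177). refcount(pp3)=2>1 -> COPY to pp5. 6 ppages; refcounts: pp0:3 pp1:1 pp2:1 pp3:1 pp4:2 pp5:1
P0: v1 -> pp1 = 30
P1: v1 -> pp3 = 186
P2: v1 -> pp5 = 177

Answer: 30 186 177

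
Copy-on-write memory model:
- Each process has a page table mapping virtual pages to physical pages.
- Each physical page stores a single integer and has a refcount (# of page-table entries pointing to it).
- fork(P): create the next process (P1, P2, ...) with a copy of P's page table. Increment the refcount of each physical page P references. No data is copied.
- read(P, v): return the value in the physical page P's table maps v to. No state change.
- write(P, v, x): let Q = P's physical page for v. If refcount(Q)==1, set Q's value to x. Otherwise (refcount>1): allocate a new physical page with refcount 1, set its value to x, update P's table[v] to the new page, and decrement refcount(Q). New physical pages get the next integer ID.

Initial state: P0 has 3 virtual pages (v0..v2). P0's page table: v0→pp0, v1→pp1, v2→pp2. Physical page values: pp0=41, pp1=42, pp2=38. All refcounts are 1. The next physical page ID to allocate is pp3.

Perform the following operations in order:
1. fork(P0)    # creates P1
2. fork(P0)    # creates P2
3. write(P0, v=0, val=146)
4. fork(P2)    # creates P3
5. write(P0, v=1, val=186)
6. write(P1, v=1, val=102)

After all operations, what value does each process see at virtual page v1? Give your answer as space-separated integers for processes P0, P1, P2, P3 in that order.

Op 1: fork(P0) -> P1. 3 ppages; refcounts: pp0:2 pp1:2 pp2:2
Op 2: fork(P0) -> P2. 3 ppages; refcounts: pp0:3 pp1:3 pp2:3
Op 3: write(P0, v0, 146). refcount(pp0)=3>1 -> COPY to pp3. 4 ppages; refcounts: pp0:2 pp1:3 pp2:3 pp3:1
Op 4: fork(P2) -> P3. 4 ppages; refcounts: pp0:3 pp1:4 pp2:4 pp3:1
Op 5: write(P0, v1, 186). refcount(pp1)=4>1 -> COPY to pp4. 5 ppages; refcounts: pp0:3 pp1:3 pp2:4 pp3:1 pp4:1
Op 6: write(P1, v1, 102). refcount(pp1)=3>1 -> COPY to pp5. 6 ppages; refcounts: pp0:3 pp1:2 pp2:4 pp3:1 pp4:1 pp5:1
P0: v1 -> pp4 = 186
P1: v1 -> pp5 = 102
P2: v1 -> pp1 = 42
P3: v1 -> pp1 = 42

Answer: 186 102 42 42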